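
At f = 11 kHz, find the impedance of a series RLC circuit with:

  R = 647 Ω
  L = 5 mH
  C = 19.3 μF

Step 1 — Angular frequency: ω = 2π·f = 2π·1.1e+04 = 6.912e+04 rad/s.
Step 2 — Component impedances:
  R: Z = R = 647 Ω
  L: Z = jωL = j·6.912e+04·0.005 = 0 + j345.6 Ω
  C: Z = 1/(jωC) = -j/(ω·C) = 0 - j0.7497 Ω
Step 3 — Series combination: Z_total = R + L + C = 647 + j344.8 Ω = 733.2∠28.1° Ω.

Z = 647 + j344.8 Ω = 733.2∠28.1° Ω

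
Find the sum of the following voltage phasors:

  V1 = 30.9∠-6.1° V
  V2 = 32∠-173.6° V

Step 1 — Convert each phasor to rectangular form:
  V1 = 30.9·(cos(-6.1°) + j·sin(-6.1°)) = 30.73 - j3.284 V
  V2 = 32·(cos(-173.6°) + j·sin(-173.6°)) = -31.8 - j3.567 V
Step 2 — Sum components: V_total = -1.076 - j6.851 V.
Step 3 — Convert to polar: |V_total| = 6.934 V, ∠V_total = -98.9°.

V_total = 6.934∠-98.9° V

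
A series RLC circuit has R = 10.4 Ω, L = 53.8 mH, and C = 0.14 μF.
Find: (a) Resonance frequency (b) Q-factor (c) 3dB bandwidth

Step 1 — Resonance condition Im(Z)=0 gives ω₀ = 1/√(LC).
Step 2 — ω₀ = 1/√(0.0538·1.4e-07) = 1.152e+04 rad/s.
Step 3 — f₀ = ω₀/(2π) = 1834 Hz.
Step 4 — Series Q: Q = ω₀L/R = 1.152e+04·0.0538/10.4 = 59.61.
Step 5 — 3dB bandwidth: Δω = ω₀/Q = 193.3 rad/s; BW = Δω/(2π) = 30.77 Hz.

(a) f₀ = 1834 Hz  (b) Q = 59.61  (c) BW = 30.77 Hz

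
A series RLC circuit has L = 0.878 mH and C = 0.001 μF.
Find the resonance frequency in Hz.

Step 1 — Resonance condition Im(Z)=0 gives ω₀ = 1/√(LC).
Step 2 — ω₀ = 1/√(0.000878·1e-09) = 1.067e+06 rad/s.
Step 3 — f₀ = ω₀/(2π) = 1.699e+05 Hz.

f₀ = 1.699e+05 Hz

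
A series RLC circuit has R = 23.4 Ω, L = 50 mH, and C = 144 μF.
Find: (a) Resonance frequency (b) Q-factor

Step 1 — Resonance condition Im(Z)=0 gives ω₀ = 1/√(LC).
Step 2 — ω₀ = 1/√(0.05·0.000144) = 372.7 rad/s.
Step 3 — f₀ = ω₀/(2π) = 59.31 Hz.
Step 4 — Series Q: Q = ω₀L/R = 372.7·0.05/23.4 = 0.7963.

(a) f₀ = 59.31 Hz  (b) Q = 0.7963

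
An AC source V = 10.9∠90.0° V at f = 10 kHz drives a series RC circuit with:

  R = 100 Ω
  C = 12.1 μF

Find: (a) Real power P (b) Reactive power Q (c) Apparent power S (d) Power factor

Step 1 — Angular frequency: ω = 2π·f = 2π·1e+04 = 6.283e+04 rad/s.
Step 2 — Component impedances:
  R: Z = R = 100 Ω
  C: Z = 1/(jωC) = -j/(ω·C) = 0 - j1.315 Ω
Step 3 — Series combination: Z_total = R + C = 100 - j1.315 Ω = 100∠-0.8° Ω.
Step 4 — Source phasor: V = 10.9∠90.0° V = 0 + j10.9 V.
Step 5 — Current: I = V / Z = -0.001433 + j0.109 A = 0.109∠90.8° A.
Step 6 — Complex power: S = V·I* = 1.188 - j0.01562 VA.
Step 7 — Real power: P = Re(S) = 1.188 W.
Step 8 — Reactive power: Q = Im(S) = -0.01562 VAR.
Step 9 — Apparent power: |S| = 1.188 VA.
Step 10 — Power factor: PF = P/|S| = 0.9999 (leading).

(a) P = 1.188 W  (b) Q = -0.01562 VAR  (c) S = 1.188 VA  (d) PF = 0.9999 (leading)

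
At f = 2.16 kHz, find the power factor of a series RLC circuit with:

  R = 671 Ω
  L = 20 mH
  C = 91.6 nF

Step 1 — Angular frequency: ω = 2π·f = 2π·2160 = 1.357e+04 rad/s.
Step 2 — Component impedances:
  R: Z = R = 671 Ω
  L: Z = jωL = j·1.357e+04·0.02 = 0 + j271.4 Ω
  C: Z = 1/(jωC) = -j/(ω·C) = 0 - j804.4 Ω
Step 3 — Series combination: Z_total = R + L + C = 671 - j533 Ω = 856.9∠-38.5° Ω.
Step 4 — Power factor: PF = cos(φ) = Re(Z)/|Z| = 671/856.91 = 0.783.
Step 5 — Type: Im(Z) = -533 ⇒ leading (phase φ = -38.5°).

PF = 0.783 (leading, φ = -38.5°)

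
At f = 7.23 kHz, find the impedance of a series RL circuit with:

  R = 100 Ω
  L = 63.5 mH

Step 1 — Angular frequency: ω = 2π·f = 2π·7230 = 4.543e+04 rad/s.
Step 2 — Component impedances:
  R: Z = R = 100 Ω
  L: Z = jωL = j·4.543e+04·0.0635 = 0 + j2885 Ω
Step 3 — Series combination: Z_total = R + L = 100 + j2885 Ω = 2886∠88.0° Ω.

Z = 100 + j2885 Ω = 2886∠88.0° Ω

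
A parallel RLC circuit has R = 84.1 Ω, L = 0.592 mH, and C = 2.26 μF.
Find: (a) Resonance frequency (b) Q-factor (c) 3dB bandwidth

Step 1 — Resonance: ω₀ = 1/√(LC) = 1/√(0.000592·2.26e-06) = 2.734e+04 rad/s.
Step 2 — f₀ = ω₀/(2π) = 4351 Hz.
Step 3 — Parallel Q: Q = R/(ω₀L) = 84.1/(2.734e+04·0.000592) = 5.196.
Step 4 — Bandwidth: Δω = ω₀/Q = 5261 rad/s; BW = Δω/(2π) = 837.4 Hz.

(a) f₀ = 4351 Hz  (b) Q = 5.196  (c) BW = 837.4 Hz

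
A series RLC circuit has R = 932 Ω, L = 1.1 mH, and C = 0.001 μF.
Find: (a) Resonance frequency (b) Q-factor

Step 1 — Resonance condition Im(Z)=0 gives ω₀ = 1/√(LC).
Step 2 — ω₀ = 1/√(0.0011·1e-09) = 9.535e+05 rad/s.
Step 3 — f₀ = ω₀/(2π) = 1.517e+05 Hz.
Step 4 — Series Q: Q = ω₀L/R = 9.535e+05·0.0011/932 = 1.125.

(a) f₀ = 1.517e+05 Hz  (b) Q = 1.125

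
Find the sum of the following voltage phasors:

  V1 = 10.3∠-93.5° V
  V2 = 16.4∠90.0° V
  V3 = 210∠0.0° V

Step 1 — Convert each phasor to rectangular form:
  V1 = 10.3·(cos(-93.5°) + j·sin(-93.5°)) = -0.6288 - j10.28 V
  V2 = 16.4·(cos(90.0°) + j·sin(90.0°)) = 0 + j16.4 V
  V3 = 210·(cos(0.0°) + j·sin(0.0°)) = 210 V
Step 2 — Sum components: V_total = 209.4 + j6.119 V.
Step 3 — Convert to polar: |V_total| = 209.5 V, ∠V_total = 1.7°.

V_total = 209.5∠1.7° V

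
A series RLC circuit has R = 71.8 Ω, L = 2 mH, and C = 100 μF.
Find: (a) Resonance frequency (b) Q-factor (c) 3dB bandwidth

Step 1 — Resonance: ω₀ = 1/√(LC) = 1/√(0.002·0.0001) = 2236 rad/s.
Step 2 — f₀ = ω₀/(2π) = 355.9 Hz.
Step 3 — Series Q: Q = ω₀L/R = 2236·0.002/71.8 = 0.06229.
Step 4 — Bandwidth: Δω = ω₀/Q = 3.59e+04 rad/s; BW = Δω/(2π) = 5714 Hz.

(a) f₀ = 355.9 Hz  (b) Q = 0.06229  (c) BW = 5714 Hz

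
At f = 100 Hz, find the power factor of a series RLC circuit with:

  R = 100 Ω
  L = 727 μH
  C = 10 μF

Step 1 — Angular frequency: ω = 2π·f = 2π·100 = 628.3 rad/s.
Step 2 — Component impedances:
  R: Z = R = 100 Ω
  L: Z = jωL = j·628.3·0.000727 = 0 + j0.4568 Ω
  C: Z = 1/(jωC) = -j/(ω·C) = 0 - j159.2 Ω
Step 3 — Series combination: Z_total = R + L + C = 100 - j158.7 Ω = 187.6∠-57.8° Ω.
Step 4 — Power factor: PF = cos(φ) = Re(Z)/|Z| = 100/187.58 = 0.5331.
Step 5 — Type: Im(Z) = -158.7 ⇒ leading (phase φ = -57.8°).

PF = 0.5331 (leading, φ = -57.8°)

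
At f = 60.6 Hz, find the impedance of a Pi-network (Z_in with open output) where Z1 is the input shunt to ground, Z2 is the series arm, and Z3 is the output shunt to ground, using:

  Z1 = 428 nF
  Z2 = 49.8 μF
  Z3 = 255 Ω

Step 1 — Angular frequency: ω = 2π·f = 2π·60.6 = 380.8 rad/s.
Step 2 — Component impedances:
  Z1: Z = 1/(jωC) = -j/(ω·C) = 0 - j6136 Ω
  Z2: Z = 1/(jωC) = -j/(ω·C) = 0 - j52.74 Ω
  Z3: Z = R = 255 Ω
Step 3 — With open output, the series arm Z2 and the output shunt Z3 appear in series to ground: Z2 + Z3 = 255 - j52.74 Ω.
Step 4 — Parallel with input shunt Z1: Z_in = Z1 || (Z2 + Z3) = 250.2 - j62.6 Ω = 258∠-14.0° Ω.

Z = 250.2 - j62.6 Ω = 258∠-14.0° Ω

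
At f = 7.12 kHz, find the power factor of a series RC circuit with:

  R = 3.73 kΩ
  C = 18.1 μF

Step 1 — Angular frequency: ω = 2π·f = 2π·7120 = 4.474e+04 rad/s.
Step 2 — Component impedances:
  R: Z = R = 3730 Ω
  C: Z = 1/(jωC) = -j/(ω·C) = 0 - j1.235 Ω
Step 3 — Series combination: Z_total = R + C = 3730 - j1.235 Ω = 3730∠-0.0° Ω.
Step 4 — Power factor: PF = cos(φ) = Re(Z)/|Z| = 3730/3730 = 1.
Step 5 — Type: Im(Z) = -1.235 ⇒ leading (phase φ = -0.0°).

PF = 1 (leading, φ = -0.0°)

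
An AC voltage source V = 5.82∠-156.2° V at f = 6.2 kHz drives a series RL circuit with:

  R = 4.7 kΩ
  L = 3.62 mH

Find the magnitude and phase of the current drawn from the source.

Step 1 — Angular frequency: ω = 2π·f = 2π·6200 = 3.896e+04 rad/s.
Step 2 — Component impedances:
  R: Z = R = 4700 Ω
  L: Z = jωL = j·3.896e+04·0.00362 = 0 + j141 Ω
Step 3 — Series combination: Z_total = R + L = 4700 + j141 Ω = 4702∠1.7° Ω.
Step 4 — Source phasor: V = 5.82∠-156.2° V = -5.325 - j2.349 V.
Step 5 — Ohm's law: I = V / Z_total = (-5.325 - j2.349) / (4700 + j141) = -0.001147 - j0.0004653 A.
Step 6 — Convert to polar: |I| = 0.001238 A, ∠I = -157.9°.

I = 0.001238∠-157.9° A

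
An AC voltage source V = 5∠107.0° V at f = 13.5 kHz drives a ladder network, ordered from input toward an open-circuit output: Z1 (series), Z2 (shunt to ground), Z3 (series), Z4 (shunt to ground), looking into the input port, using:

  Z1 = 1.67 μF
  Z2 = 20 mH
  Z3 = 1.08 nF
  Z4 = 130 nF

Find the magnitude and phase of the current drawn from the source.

Step 1 — Angular frequency: ω = 2π·f = 2π·1.35e+04 = 8.482e+04 rad/s.
Step 2 — Component impedances:
  Z1: Z = 1/(jωC) = -j/(ω·C) = 0 - j7.059 Ω
  Z2: Z = jωL = j·8.482e+04·0.02 = 0 + j1696 Ω
  Z3: Z = 1/(jωC) = -j/(ω·C) = 0 - j1.092e+04 Ω
  Z4: Z = 1/(jωC) = -j/(ω·C) = 0 - j90.69 Ω
Step 3 — Ladder network (open output): work backward from the far end, alternating series and parallel combinations. Z_in = 0 + j1999 Ω = 1999∠90.0° Ω.
Step 4 — Source phasor: V = 5∠107.0° V = -1.462 + j4.782 V.
Step 5 — Ohm's law: I = V / Z_total = (-1.462 + j4.782) / (0 + j1999) = 0.002393 + j0.0007315 A.
Step 6 — Convert to polar: |I| = 0.002502 A, ∠I = 17.0°.

I = 0.002502∠17.0° A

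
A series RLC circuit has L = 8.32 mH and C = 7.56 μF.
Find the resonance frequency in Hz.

Step 1 — Resonance condition Im(Z)=0 gives ω₀ = 1/√(LC).
Step 2 — ω₀ = 1/√(0.00832·7.56e-06) = 3987 rad/s.
Step 3 — f₀ = ω₀/(2π) = 634.6 Hz.

f₀ = 634.6 Hz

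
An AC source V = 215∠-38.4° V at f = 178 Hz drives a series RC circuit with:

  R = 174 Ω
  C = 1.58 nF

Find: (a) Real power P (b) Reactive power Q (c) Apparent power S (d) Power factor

Step 1 — Angular frequency: ω = 2π·f = 2π·178 = 1118 rad/s.
Step 2 — Component impedances:
  R: Z = R = 174 Ω
  C: Z = 1/(jωC) = -j/(ω·C) = 0 - j5.659e+05 Ω
Step 3 — Series combination: Z_total = R + C = 174 - j5.659e+05 Ω = 5.659e+05∠-90.0° Ω.
Step 4 — Source phasor: V = 215∠-38.4° V = 168.5 - j133.5 V.
Step 5 — Current: I = V / Z = 0.0002361 + j0.0002977 A = 0.0003799∠51.6° A.
Step 6 — Complex power: S = V·I* = 2.512e-05 - j0.08168 VA.
Step 7 — Real power: P = Re(S) = 2.512e-05 W.
Step 8 — Reactive power: Q = Im(S) = -0.08168 VAR.
Step 9 — Apparent power: |S| = 0.08168 VA.
Step 10 — Power factor: PF = P/|S| = 0.0003075 (leading).

(a) P = 2.512e-05 W  (b) Q = -0.08168 VAR  (c) S = 0.08168 VA  (d) PF = 0.0003075 (leading)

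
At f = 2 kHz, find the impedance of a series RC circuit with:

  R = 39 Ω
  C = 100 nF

Step 1 — Angular frequency: ω = 2π·f = 2π·2000 = 1.257e+04 rad/s.
Step 2 — Component impedances:
  R: Z = R = 39 Ω
  C: Z = 1/(jωC) = -j/(ω·C) = 0 - j795.8 Ω
Step 3 — Series combination: Z_total = R + C = 39 - j795.8 Ω = 796.7∠-87.2° Ω.

Z = 39 - j795.8 Ω = 796.7∠-87.2° Ω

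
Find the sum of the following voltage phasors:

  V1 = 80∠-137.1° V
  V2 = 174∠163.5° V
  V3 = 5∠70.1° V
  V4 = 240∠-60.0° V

Step 1 — Convert each phasor to rectangular form:
  V1 = 80·(cos(-137.1°) + j·sin(-137.1°)) = -58.6 - j54.46 V
  V2 = 174·(cos(163.5°) + j·sin(163.5°)) = -166.8 + j49.42 V
  V3 = 5·(cos(70.1°) + j·sin(70.1°)) = 1.702 + j4.701 V
  V4 = 240·(cos(-60.0°) + j·sin(-60.0°)) = 120 - j207.8 V
Step 2 — Sum components: V_total = -103.7 - j208.2 V.
Step 3 — Convert to polar: |V_total| = 232.6 V, ∠V_total = -116.5°.

V_total = 232.6∠-116.5° V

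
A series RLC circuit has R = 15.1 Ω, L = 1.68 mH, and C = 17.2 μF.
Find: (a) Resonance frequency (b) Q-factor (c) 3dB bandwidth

Step 1 — Resonance condition Im(Z)=0 gives ω₀ = 1/√(LC).
Step 2 — ω₀ = 1/√(0.00168·1.72e-05) = 5883 rad/s.
Step 3 — f₀ = ω₀/(2π) = 936.3 Hz.
Step 4 — Series Q: Q = ω₀L/R = 5883·0.00168/15.1 = 0.6545.
Step 5 — 3dB bandwidth: Δω = ω₀/Q = 8988 rad/s; BW = Δω/(2π) = 1430 Hz.

(a) f₀ = 936.3 Hz  (b) Q = 0.6545  (c) BW = 1430 Hz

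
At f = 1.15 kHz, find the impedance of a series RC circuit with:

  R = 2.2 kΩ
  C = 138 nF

Step 1 — Angular frequency: ω = 2π·f = 2π·1150 = 7226 rad/s.
Step 2 — Component impedances:
  R: Z = R = 2200 Ω
  C: Z = 1/(jωC) = -j/(ω·C) = 0 - j1003 Ω
Step 3 — Series combination: Z_total = R + C = 2200 - j1003 Ω = 2418∠-24.5° Ω.

Z = 2200 - j1003 Ω = 2418∠-24.5° Ω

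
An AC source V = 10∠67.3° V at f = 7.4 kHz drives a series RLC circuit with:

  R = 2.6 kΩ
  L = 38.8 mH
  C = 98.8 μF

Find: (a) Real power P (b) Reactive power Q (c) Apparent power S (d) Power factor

Step 1 — Angular frequency: ω = 2π·f = 2π·7400 = 4.65e+04 rad/s.
Step 2 — Component impedances:
  R: Z = R = 2600 Ω
  L: Z = jωL = j·4.65e+04·0.0388 = 0 + j1804 Ω
  C: Z = 1/(jωC) = -j/(ω·C) = 0 - j0.2177 Ω
Step 3 — Series combination: Z_total = R + L + C = 2600 + j1804 Ω = 3164∠34.8° Ω.
Step 4 — Source phasor: V = 10∠67.3° V = 3.859 + j9.225 V.
Step 5 — Current: I = V / Z = 0.002664 + j0.0017 A = 0.00316∠32.5° A.
Step 6 — Complex power: S = V·I* = 0.02596 + j0.01801 VA.
Step 7 — Real power: P = Re(S) = 0.02596 W.
Step 8 — Reactive power: Q = Im(S) = 0.01801 VAR.
Step 9 — Apparent power: |S| = 0.0316 VA.
Step 10 — Power factor: PF = P/|S| = 0.8216 (lagging).

(a) P = 0.02596 W  (b) Q = 0.01801 VAR  (c) S = 0.0316 VA  (d) PF = 0.8216 (lagging)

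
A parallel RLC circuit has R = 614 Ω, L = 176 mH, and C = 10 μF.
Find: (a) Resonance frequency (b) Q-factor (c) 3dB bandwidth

Step 1 — Resonance: ω₀ = 1/√(LC) = 1/√(0.176·1e-05) = 753.8 rad/s.
Step 2 — f₀ = ω₀/(2π) = 120 Hz.
Step 3 — Parallel Q: Q = R/(ω₀L) = 614/(753.8·0.176) = 4.628.
Step 4 — Bandwidth: Δω = ω₀/Q = 162.9 rad/s; BW = Δω/(2π) = 25.92 Hz.

(a) f₀ = 120 Hz  (b) Q = 4.628  (c) BW = 25.92 Hz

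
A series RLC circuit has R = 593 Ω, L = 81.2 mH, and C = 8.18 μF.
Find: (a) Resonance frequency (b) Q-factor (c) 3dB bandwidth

Step 1 — Resonance: ω₀ = 1/√(LC) = 1/√(0.0812·8.18e-06) = 1227 rad/s.
Step 2 — f₀ = ω₀/(2π) = 195.3 Hz.
Step 3 — Series Q: Q = ω₀L/R = 1227·0.0812/593 = 0.168.
Step 4 — Bandwidth: Δω = ω₀/Q = 7303 rad/s; BW = Δω/(2π) = 1162 Hz.

(a) f₀ = 195.3 Hz  (b) Q = 0.168  (c) BW = 1162 Hz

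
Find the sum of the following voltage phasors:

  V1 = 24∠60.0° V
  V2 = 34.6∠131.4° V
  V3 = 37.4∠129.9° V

Step 1 — Convert each phasor to rectangular form:
  V1 = 24·(cos(60.0°) + j·sin(60.0°)) = 12 + j20.78 V
  V2 = 34.6·(cos(131.4°) + j·sin(131.4°)) = -22.88 + j25.95 V
  V3 = 37.4·(cos(129.9°) + j·sin(129.9°)) = -23.99 + j28.69 V
Step 2 — Sum components: V_total = -34.87 + j75.43 V.
Step 3 — Convert to polar: |V_total| = 83.1 V, ∠V_total = 114.8°.

V_total = 83.1∠114.8° V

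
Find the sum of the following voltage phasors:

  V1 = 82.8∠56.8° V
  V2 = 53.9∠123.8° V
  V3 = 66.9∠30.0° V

Step 1 — Convert each phasor to rectangular form:
  V1 = 82.8·(cos(56.8°) + j·sin(56.8°)) = 45.34 + j69.28 V
  V2 = 53.9·(cos(123.8°) + j·sin(123.8°)) = -29.98 + j44.79 V
  V3 = 66.9·(cos(30.0°) + j·sin(30.0°)) = 57.94 + j33.45 V
Step 2 — Sum components: V_total = 73.29 + j147.5 V.
Step 3 — Convert to polar: |V_total| = 164.7 V, ∠V_total = 63.6°.

V_total = 164.7∠63.6° V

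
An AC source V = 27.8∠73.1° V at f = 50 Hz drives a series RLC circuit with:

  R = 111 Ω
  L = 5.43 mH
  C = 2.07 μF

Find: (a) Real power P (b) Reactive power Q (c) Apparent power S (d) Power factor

Step 1 — Angular frequency: ω = 2π·f = 2π·50 = 314.2 rad/s.
Step 2 — Component impedances:
  R: Z = R = 111 Ω
  L: Z = jωL = j·314.2·0.00543 = 0 + j1.706 Ω
  C: Z = 1/(jωC) = -j/(ω·C) = 0 - j1538 Ω
Step 3 — Series combination: Z_total = R + L + C = 111 - j1536 Ω = 1540∠-85.9° Ω.
Step 4 — Source phasor: V = 27.8∠73.1° V = 8.082 + j26.6 V.
Step 5 — Current: I = V / Z = -0.01685 + j0.006479 A = 0.01805∠159.0° A.
Step 6 — Complex power: S = V·I* = 0.03617 - j0.5005 VA.
Step 7 — Real power: P = Re(S) = 0.03617 W.
Step 8 — Reactive power: Q = Im(S) = -0.5005 VAR.
Step 9 — Apparent power: |S| = 0.5018 VA.
Step 10 — Power factor: PF = P/|S| = 0.07208 (leading).

(a) P = 0.03617 W  (b) Q = -0.5005 VAR  (c) S = 0.5018 VA  (d) PF = 0.07208 (leading)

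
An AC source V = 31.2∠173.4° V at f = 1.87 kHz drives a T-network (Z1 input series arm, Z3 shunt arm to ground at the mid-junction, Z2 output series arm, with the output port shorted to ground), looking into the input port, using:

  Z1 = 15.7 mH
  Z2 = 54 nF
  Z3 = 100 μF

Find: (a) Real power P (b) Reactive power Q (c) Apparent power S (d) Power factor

Step 1 — Angular frequency: ω = 2π·f = 2π·1870 = 1.175e+04 rad/s.
Step 2 — Component impedances:
  Z1: Z = jωL = j·1.175e+04·0.0157 = 0 + j184.5 Ω
  Z2: Z = 1/(jωC) = -j/(ω·C) = 0 - j1576 Ω
  Z3: Z = 1/(jωC) = -j/(ω·C) = 0 - j0.8511 Ω
Step 3 — With the output port shorted to ground, the output series arm Z2 runs from the junction to ground; the shunt arm Z3 also runs from the junction to ground. They appear in parallel: Z3 || Z2 = 0 - j0.8506 Ω.
Step 4 — Series with input arm Z1: Z_in = Z1 + (Z3 || Z2) = 0 + j183.6 Ω = 183.6∠90.0° Ω.
Step 5 — Source phasor: V = 31.2∠173.4° V = -30.99 + j3.586 V.
Step 6 — Current: I = V / Z = 0.01953 + j0.1688 A = 0.1699∠83.4° A.
Step 7 — Complex power: S = V·I* = 0 + j5.301 VA.
Step 8 — Real power: P = Re(S) = 0 W.
Step 9 — Reactive power: Q = Im(S) = 5.301 VAR.
Step 10 — Apparent power: |S| = 5.301 VA.
Step 11 — Power factor: PF = P/|S| = 0 (lagging).

(a) P = 0 W  (b) Q = 5.301 VAR  (c) S = 5.301 VA  (d) PF = 0 (lagging)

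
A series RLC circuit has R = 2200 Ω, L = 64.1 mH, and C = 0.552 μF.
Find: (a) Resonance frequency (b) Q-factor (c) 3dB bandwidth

Step 1 — Resonance condition Im(Z)=0 gives ω₀ = 1/√(LC).
Step 2 — ω₀ = 1/√(0.0641·5.52e-07) = 5316 rad/s.
Step 3 — f₀ = ω₀/(2π) = 846.1 Hz.
Step 4 — Series Q: Q = ω₀L/R = 5316·0.0641/2200 = 0.1549.
Step 5 — 3dB bandwidth: Δω = ω₀/Q = 3.432e+04 rad/s; BW = Δω/(2π) = 5462 Hz.

(a) f₀ = 846.1 Hz  (b) Q = 0.1549  (c) BW = 5462 Hz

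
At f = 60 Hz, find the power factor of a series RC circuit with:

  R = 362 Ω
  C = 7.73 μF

Step 1 — Angular frequency: ω = 2π·f = 2π·60 = 377 rad/s.
Step 2 — Component impedances:
  R: Z = R = 362 Ω
  C: Z = 1/(jωC) = -j/(ω·C) = 0 - j343.2 Ω
Step 3 — Series combination: Z_total = R + C = 362 - j343.2 Ω = 498.8∠-43.5° Ω.
Step 4 — Power factor: PF = cos(φ) = Re(Z)/|Z| = 362/498.8 = 0.7257.
Step 5 — Type: Im(Z) = -343.2 ⇒ leading (phase φ = -43.5°).

PF = 0.7257 (leading, φ = -43.5°)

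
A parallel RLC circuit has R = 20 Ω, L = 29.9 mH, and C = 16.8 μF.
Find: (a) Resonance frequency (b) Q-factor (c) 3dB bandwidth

Step 1 — Resonance: ω₀ = 1/√(LC) = 1/√(0.0299·1.68e-05) = 1411 rad/s.
Step 2 — f₀ = ω₀/(2π) = 224.6 Hz.
Step 3 — Parallel Q: Q = R/(ω₀L) = 20/(1411·0.0299) = 0.4741.
Step 4 — Bandwidth: Δω = ω₀/Q = 2976 rad/s; BW = Δω/(2π) = 473.7 Hz.

(a) f₀ = 224.6 Hz  (b) Q = 0.4741  (c) BW = 473.7 Hz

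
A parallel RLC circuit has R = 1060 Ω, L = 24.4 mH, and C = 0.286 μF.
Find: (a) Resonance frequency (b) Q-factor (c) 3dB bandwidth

Step 1 — Resonance: ω₀ = 1/√(LC) = 1/√(0.0244·2.86e-07) = 1.197e+04 rad/s.
Step 2 — f₀ = ω₀/(2π) = 1905 Hz.
Step 3 — Parallel Q: Q = R/(ω₀L) = 1060/(1.197e+04·0.0244) = 3.629.
Step 4 — Bandwidth: Δω = ω₀/Q = 3299 rad/s; BW = Δω/(2π) = 525 Hz.

(a) f₀ = 1905 Hz  (b) Q = 3.629  (c) BW = 525 Hz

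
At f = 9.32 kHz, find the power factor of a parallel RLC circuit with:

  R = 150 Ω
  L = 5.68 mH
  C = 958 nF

Step 1 — Angular frequency: ω = 2π·f = 2π·9320 = 5.856e+04 rad/s.
Step 2 — Component impedances:
  R: Z = R = 150 Ω
  L: Z = jωL = j·5.856e+04·0.00568 = 0 + j332.6 Ω
  C: Z = 1/(jωC) = -j/(ω·C) = 0 - j17.83 Ω
Step 3 — Parallel combination: 1/Z_total = 1/R + 1/L + 1/C; Z_total = 2.328 - j18.54 Ω = 18.69∠-82.8° Ω.
Step 4 — Power factor: PF = cos(φ) = Re(Z)/|Z| = 2.328/18.69 = 0.1246.
Step 5 — Type: Im(Z) = -18.54 ⇒ leading (phase φ = -82.8°).

PF = 0.1246 (leading, φ = -82.8°)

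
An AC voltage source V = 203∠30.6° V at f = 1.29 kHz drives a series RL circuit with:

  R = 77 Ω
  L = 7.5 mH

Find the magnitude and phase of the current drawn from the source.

Step 1 — Angular frequency: ω = 2π·f = 2π·1290 = 8105 rad/s.
Step 2 — Component impedances:
  R: Z = R = 77 Ω
  L: Z = jωL = j·8105·0.0075 = 0 + j60.79 Ω
Step 3 — Series combination: Z_total = R + L = 77 + j60.79 Ω = 98.1∠38.3° Ω.
Step 4 — Source phasor: V = 203∠30.6° V = 174.7 + j103.3 V.
Step 5 — Ohm's law: I = V / Z_total = (174.7 + j103.3) / (77 + j60.79) = 2.051 - j0.2769 A.
Step 6 — Convert to polar: |I| = 2.069 A, ∠I = -7.7°.

I = 2.069∠-7.7° A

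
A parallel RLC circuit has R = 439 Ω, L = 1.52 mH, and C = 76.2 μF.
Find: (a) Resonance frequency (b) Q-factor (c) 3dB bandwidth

Step 1 — Resonance: ω₀ = 1/√(LC) = 1/√(0.00152·7.62e-05) = 2938 rad/s.
Step 2 — f₀ = ω₀/(2π) = 467.6 Hz.
Step 3 — Parallel Q: Q = R/(ω₀L) = 439/(2938·0.00152) = 98.29.
Step 4 — Bandwidth: Δω = ω₀/Q = 29.89 rad/s; BW = Δω/(2π) = 4.758 Hz.

(a) f₀ = 467.6 Hz  (b) Q = 98.29  (c) BW = 4.758 Hz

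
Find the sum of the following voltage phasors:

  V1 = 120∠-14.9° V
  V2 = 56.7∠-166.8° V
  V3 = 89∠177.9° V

Step 1 — Convert each phasor to rectangular form:
  V1 = 120·(cos(-14.9°) + j·sin(-14.9°)) = 116 - j30.86 V
  V2 = 56.7·(cos(-166.8°) + j·sin(-166.8°)) = -55.2 - j12.95 V
  V3 = 89·(cos(177.9°) + j·sin(177.9°)) = -88.94 + j3.261 V
Step 2 — Sum components: V_total = -28.18 - j40.54 V.
Step 3 — Convert to polar: |V_total| = 49.37 V, ∠V_total = -124.8°.

V_total = 49.37∠-124.8° V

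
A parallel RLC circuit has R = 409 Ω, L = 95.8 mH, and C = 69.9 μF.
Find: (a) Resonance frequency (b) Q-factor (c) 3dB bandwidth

Step 1 — Resonance: ω₀ = 1/√(LC) = 1/√(0.0958·6.99e-05) = 386.4 rad/s.
Step 2 — f₀ = ω₀/(2π) = 61.5 Hz.
Step 3 — Parallel Q: Q = R/(ω₀L) = 409/(386.4·0.0958) = 11.05.
Step 4 — Bandwidth: Δω = ω₀/Q = 34.98 rad/s; BW = Δω/(2π) = 5.567 Hz.

(a) f₀ = 61.5 Hz  (b) Q = 11.05  (c) BW = 5.567 Hz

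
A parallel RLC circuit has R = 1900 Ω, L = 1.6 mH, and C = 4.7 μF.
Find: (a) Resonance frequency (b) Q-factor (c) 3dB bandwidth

Step 1 — Resonance: ω₀ = 1/√(LC) = 1/√(0.0016·4.7e-06) = 1.153e+04 rad/s.
Step 2 — f₀ = ω₀/(2π) = 1835 Hz.
Step 3 — Parallel Q: Q = R/(ω₀L) = 1900/(1.153e+04·0.0016) = 103.
Step 4 — Bandwidth: Δω = ω₀/Q = 112 rad/s; BW = Δω/(2π) = 17.82 Hz.

(a) f₀ = 1835 Hz  (b) Q = 103  (c) BW = 17.82 Hz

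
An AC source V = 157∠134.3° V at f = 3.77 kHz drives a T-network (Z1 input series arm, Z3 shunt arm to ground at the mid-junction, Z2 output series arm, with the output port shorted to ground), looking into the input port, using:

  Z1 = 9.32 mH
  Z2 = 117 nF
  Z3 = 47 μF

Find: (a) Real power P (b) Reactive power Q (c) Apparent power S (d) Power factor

Step 1 — Angular frequency: ω = 2π·f = 2π·3770 = 2.369e+04 rad/s.
Step 2 — Component impedances:
  Z1: Z = jωL = j·2.369e+04·0.00932 = 0 + j220.8 Ω
  Z2: Z = 1/(jωC) = -j/(ω·C) = 0 - j360.8 Ω
  Z3: Z = 1/(jωC) = -j/(ω·C) = 0 - j0.8982 Ω
Step 3 — With the output port shorted to ground, the output series arm Z2 runs from the junction to ground; the shunt arm Z3 also runs from the junction to ground. They appear in parallel: Z3 || Z2 = 0 - j0.896 Ω.
Step 4 — Series with input arm Z1: Z_in = Z1 + (Z3 || Z2) = 0 + j219.9 Ω = 219.9∠90.0° Ω.
Step 5 — Source phasor: V = 157∠134.3° V = -109.7 + j112.4 V.
Step 6 — Current: I = V / Z = 0.511 + j0.4987 A = 0.7141∠44.3° A.
Step 7 — Complex power: S = V·I* = 0 + j112.1 VA.
Step 8 — Real power: P = Re(S) = 0 W.
Step 9 — Reactive power: Q = Im(S) = 112.1 VAR.
Step 10 — Apparent power: |S| = 112.1 VA.
Step 11 — Power factor: PF = P/|S| = 0 (lagging).

(a) P = 0 W  (b) Q = 112.1 VAR  (c) S = 112.1 VA  (d) PF = 0 (lagging)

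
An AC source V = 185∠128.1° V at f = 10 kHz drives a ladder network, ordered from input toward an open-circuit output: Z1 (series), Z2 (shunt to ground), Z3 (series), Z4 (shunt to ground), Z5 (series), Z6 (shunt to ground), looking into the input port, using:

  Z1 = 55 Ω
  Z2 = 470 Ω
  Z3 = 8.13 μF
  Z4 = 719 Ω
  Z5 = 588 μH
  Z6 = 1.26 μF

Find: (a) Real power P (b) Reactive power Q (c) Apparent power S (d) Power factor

Step 1 — Angular frequency: ω = 2π·f = 2π·1e+04 = 6.283e+04 rad/s.
Step 2 — Component impedances:
  Z1: Z = R = 55 Ω
  Z2: Z = R = 470 Ω
  Z3: Z = 1/(jωC) = -j/(ω·C) = 0 - j1.958 Ω
  Z4: Z = R = 719 Ω
  Z5: Z = jωL = j·6.283e+04·0.000588 = 0 + j36.95 Ω
  Z6: Z = 1/(jωC) = -j/(ω·C) = 0 - j12.63 Ω
Step 3 — Ladder network (open output): work backward from the far end, alternating series and parallel combinations. Z_in = 56.87 + j22.2 Ω = 61.05∠21.3° Ω.
Step 4 — Source phasor: V = 185∠128.1° V = -114.2 + j145.6 V.
Step 5 — Current: I = V / Z = -0.8746 + j2.901 A = 3.03∠106.8° A.
Step 6 — Complex power: S = V·I* = 522.2 + j203.8 VA.
Step 7 — Real power: P = Re(S) = 522.2 W.
Step 8 — Reactive power: Q = Im(S) = 203.8 VAR.
Step 9 — Apparent power: |S| = 560.6 VA.
Step 10 — Power factor: PF = P/|S| = 0.9315 (lagging).

(a) P = 522.2 W  (b) Q = 203.8 VAR  (c) S = 560.6 VA  (d) PF = 0.9315 (lagging)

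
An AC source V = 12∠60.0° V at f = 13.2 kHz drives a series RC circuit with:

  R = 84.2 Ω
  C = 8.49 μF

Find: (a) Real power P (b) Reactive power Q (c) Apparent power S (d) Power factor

Step 1 — Angular frequency: ω = 2π·f = 2π·1.32e+04 = 8.294e+04 rad/s.
Step 2 — Component impedances:
  R: Z = R = 84.2 Ω
  C: Z = 1/(jωC) = -j/(ω·C) = 0 - j1.42 Ω
Step 3 — Series combination: Z_total = R + C = 84.2 - j1.42 Ω = 84.21∠-1.0° Ω.
Step 4 — Source phasor: V = 12∠60.0° V = 6 + j10.39 V.
Step 5 — Current: I = V / Z = 0.06916 + j0.1246 A = 0.1425∠61.0° A.
Step 6 — Complex power: S = V·I* = 1.71 - j0.02884 VA.
Step 7 — Real power: P = Re(S) = 1.71 W.
Step 8 — Reactive power: Q = Im(S) = -0.02884 VAR.
Step 9 — Apparent power: |S| = 1.71 VA.
Step 10 — Power factor: PF = P/|S| = 0.9999 (leading).

(a) P = 1.71 W  (b) Q = -0.02884 VAR  (c) S = 1.71 VA  (d) PF = 0.9999 (leading)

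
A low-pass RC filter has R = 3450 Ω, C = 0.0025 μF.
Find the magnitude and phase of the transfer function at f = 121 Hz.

Step 1 — Angular frequency: ω = 2π·121 = 760.3 rad/s.
Step 2 — Transfer function: H(jω) = 1/(1 + jωRC).
Step 3 — Denominator: 1 + jωRC = 1 + j·760.3·3450·2.5e-09 = 1 + j0.006557.
Step 4 — H = 1 - j0.006557.
Step 5 — Magnitude: |H| = 1 (-0.0 dB); phase: φ = -0.4°.

|H| = 1 (-0.0 dB), φ = -0.4°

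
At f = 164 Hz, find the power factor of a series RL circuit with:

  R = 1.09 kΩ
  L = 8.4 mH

Step 1 — Angular frequency: ω = 2π·f = 2π·164 = 1030 rad/s.
Step 2 — Component impedances:
  R: Z = R = 1090 Ω
  L: Z = jωL = j·1030·0.0084 = 0 + j8.656 Ω
Step 3 — Series combination: Z_total = R + L = 1090 + j8.656 Ω = 1090∠0.5° Ω.
Step 4 — Power factor: PF = cos(φ) = Re(Z)/|Z| = 1090/1090 = 1.
Step 5 — Type: Im(Z) = 8.656 ⇒ lagging (phase φ = 0.5°).

PF = 1 (lagging, φ = 0.5°)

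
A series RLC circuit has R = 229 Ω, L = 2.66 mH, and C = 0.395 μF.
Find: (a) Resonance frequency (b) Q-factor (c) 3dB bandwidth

Step 1 — Resonance: ω₀ = 1/√(LC) = 1/√(0.00266·3.95e-07) = 3.085e+04 rad/s.
Step 2 — f₀ = ω₀/(2π) = 4910 Hz.
Step 3 — Series Q: Q = ω₀L/R = 3.085e+04·0.00266/229 = 0.3583.
Step 4 — Bandwidth: Δω = ω₀/Q = 8.609e+04 rad/s; BW = Δω/(2π) = 1.37e+04 Hz.

(a) f₀ = 4910 Hz  (b) Q = 0.3583  (c) BW = 1.37e+04 Hz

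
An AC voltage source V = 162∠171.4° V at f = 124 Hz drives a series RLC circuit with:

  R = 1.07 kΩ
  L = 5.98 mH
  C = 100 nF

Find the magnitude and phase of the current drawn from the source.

Step 1 — Angular frequency: ω = 2π·f = 2π·124 = 779.1 rad/s.
Step 2 — Component impedances:
  R: Z = R = 1070 Ω
  L: Z = jωL = j·779.1·0.00598 = 0 + j4.659 Ω
  C: Z = 1/(jωC) = -j/(ω·C) = 0 - j1.284e+04 Ω
Step 3 — Series combination: Z_total = R + L + C = 1070 - j1.283e+04 Ω = 1.287e+04∠-85.2° Ω.
Step 4 — Source phasor: V = 162∠171.4° V = -160.2 + j24.22 V.
Step 5 — Ohm's law: I = V / Z_total = (-160.2 + j24.22) / (1070 - j1.283e+04) = -0.002909 - j0.01224 A.
Step 6 — Convert to polar: |I| = 0.01258 A, ∠I = -103.4°.

I = 0.01258∠-103.4° A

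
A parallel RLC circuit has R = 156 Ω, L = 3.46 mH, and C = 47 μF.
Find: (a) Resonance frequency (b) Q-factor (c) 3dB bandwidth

Step 1 — Resonance: ω₀ = 1/√(LC) = 1/√(0.00346·4.7e-05) = 2480 rad/s.
Step 2 — f₀ = ω₀/(2π) = 394.7 Hz.
Step 3 — Parallel Q: Q = R/(ω₀L) = 156/(2480·0.00346) = 18.18.
Step 4 — Bandwidth: Δω = ω₀/Q = 136.4 rad/s; BW = Δω/(2π) = 21.71 Hz.

(a) f₀ = 394.7 Hz  (b) Q = 18.18  (c) BW = 21.71 Hz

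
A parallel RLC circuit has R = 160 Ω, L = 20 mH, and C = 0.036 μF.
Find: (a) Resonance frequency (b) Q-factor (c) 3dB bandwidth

Step 1 — Resonance: ω₀ = 1/√(LC) = 1/√(0.02·3.6e-08) = 3.727e+04 rad/s.
Step 2 — f₀ = ω₀/(2π) = 5931 Hz.
Step 3 — Parallel Q: Q = R/(ω₀L) = 160/(3.727e+04·0.02) = 0.2147.
Step 4 — Bandwidth: Δω = ω₀/Q = 1.736e+05 rad/s; BW = Δω/(2π) = 2.763e+04 Hz.

(a) f₀ = 5931 Hz  (b) Q = 0.2147  (c) BW = 2.763e+04 Hz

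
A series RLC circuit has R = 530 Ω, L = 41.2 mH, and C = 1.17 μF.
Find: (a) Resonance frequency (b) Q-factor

Step 1 — Resonance condition Im(Z)=0 gives ω₀ = 1/√(LC).
Step 2 — ω₀ = 1/√(0.0412·1.17e-06) = 4555 rad/s.
Step 3 — f₀ = ω₀/(2π) = 724.9 Hz.
Step 4 — Series Q: Q = ω₀L/R = 4555·0.0412/530 = 0.3541.

(a) f₀ = 724.9 Hz  (b) Q = 0.3541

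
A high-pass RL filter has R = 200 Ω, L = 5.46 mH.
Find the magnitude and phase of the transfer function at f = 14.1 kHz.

Step 1 — Angular frequency: ω = 2π·1.41e+04 = 8.859e+04 rad/s.
Step 2 — Transfer function: H(jω) = jωL/(R + jωL).
Step 3 — Numerator jωL = j·483.7; denominator R + jωL = 200 + j483.7.
Step 4 — H = 0.854 + j0.3531.
Step 5 — Magnitude: |H| = 0.9241 (-0.7 dB); phase: φ = 22.5°.

|H| = 0.9241 (-0.7 dB), φ = 22.5°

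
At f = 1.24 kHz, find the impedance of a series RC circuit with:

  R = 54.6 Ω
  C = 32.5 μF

Step 1 — Angular frequency: ω = 2π·f = 2π·1240 = 7791 rad/s.
Step 2 — Component impedances:
  R: Z = R = 54.6 Ω
  C: Z = 1/(jωC) = -j/(ω·C) = 0 - j3.949 Ω
Step 3 — Series combination: Z_total = R + C = 54.6 - j3.949 Ω = 54.74∠-4.1° Ω.

Z = 54.6 - j3.949 Ω = 54.74∠-4.1° Ω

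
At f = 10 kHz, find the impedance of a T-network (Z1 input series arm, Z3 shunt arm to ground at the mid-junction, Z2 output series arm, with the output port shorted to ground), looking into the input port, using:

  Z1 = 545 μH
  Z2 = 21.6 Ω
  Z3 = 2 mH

Step 1 — Angular frequency: ω = 2π·f = 2π·1e+04 = 6.283e+04 rad/s.
Step 2 — Component impedances:
  Z1: Z = jωL = j·6.283e+04·0.000545 = 0 + j34.24 Ω
  Z2: Z = R = 21.6 Ω
  Z3: Z = jωL = j·6.283e+04·0.002 = 0 + j125.7 Ω
Step 3 — With the output port shorted to ground, the output series arm Z2 runs from the junction to ground; the shunt arm Z3 also runs from the junction to ground. They appear in parallel: Z3 || Z2 = 20.98 + j3.606 Ω.
Step 4 — Series with input arm Z1: Z_in = Z1 + (Z3 || Z2) = 20.98 + j37.85 Ω = 43.28∠61.0° Ω.

Z = 20.98 + j37.85 Ω = 43.28∠61.0° Ω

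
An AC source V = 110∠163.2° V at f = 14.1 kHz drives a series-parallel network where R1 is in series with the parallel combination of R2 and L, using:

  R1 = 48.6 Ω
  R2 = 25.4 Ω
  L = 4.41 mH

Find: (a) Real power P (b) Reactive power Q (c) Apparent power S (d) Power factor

Step 1 — Angular frequency: ω = 2π·f = 2π·1.41e+04 = 8.859e+04 rad/s.
Step 2 — Component impedances:
  R1: Z = R = 48.6 Ω
  R2: Z = R = 25.4 Ω
  L: Z = jωL = j·8.859e+04·0.00441 = 0 + j390.7 Ω
Step 3 — Parallel branch: R2 || L = 1/(1/R2 + 1/L) = 25.29 + j1.644 Ω.
Step 4 — Series with R1: Z_total = R1 + (R2 || L) = 73.89 + j1.644 Ω = 73.91∠1.3° Ω.
Step 5 — Source phasor: V = 110∠163.2° V = -105.3 + j31.79 V.
Step 6 — Current: I = V / Z = -1.415 + j0.4617 A = 1.488∠161.9° A.
Step 7 — Complex power: S = V·I* = 163.7 + j3.642 VA.
Step 8 — Real power: P = Re(S) = 163.7 W.
Step 9 — Reactive power: Q = Im(S) = 3.642 VAR.
Step 10 — Apparent power: |S| = 163.7 VA.
Step 11 — Power factor: PF = P/|S| = 0.9998 (lagging).

(a) P = 163.7 W  (b) Q = 3.642 VAR  (c) S = 163.7 VA  (d) PF = 0.9998 (lagging)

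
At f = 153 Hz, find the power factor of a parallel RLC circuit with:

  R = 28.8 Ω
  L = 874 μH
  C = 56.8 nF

Step 1 — Angular frequency: ω = 2π·f = 2π·153 = 961.3 rad/s.
Step 2 — Component impedances:
  R: Z = R = 28.8 Ω
  L: Z = jωL = j·961.3·0.000874 = 0 + j0.8402 Ω
  C: Z = 1/(jωC) = -j/(ω·C) = 0 - j1.831e+04 Ω
Step 3 — Parallel combination: 1/Z_total = 1/R + 1/L + 1/C; Z_total = 0.02449 + j0.8395 Ω = 0.8399∠88.3° Ω.
Step 4 — Power factor: PF = cos(φ) = Re(Z)/|Z| = 0.02449/0.8399 = 0.02916.
Step 5 — Type: Im(Z) = 0.8395 ⇒ lagging (phase φ = 88.3°).

PF = 0.02916 (lagging, φ = 88.3°)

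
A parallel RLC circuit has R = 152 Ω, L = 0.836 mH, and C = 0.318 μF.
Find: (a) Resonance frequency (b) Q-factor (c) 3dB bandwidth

Step 1 — Resonance: ω₀ = 1/√(LC) = 1/√(0.000836·3.18e-07) = 6.133e+04 rad/s.
Step 2 — f₀ = ω₀/(2π) = 9761 Hz.
Step 3 — Parallel Q: Q = R/(ω₀L) = 152/(6.133e+04·0.000836) = 2.965.
Step 4 — Bandwidth: Δω = ω₀/Q = 2.069e+04 rad/s; BW = Δω/(2π) = 3293 Hz.

(a) f₀ = 9761 Hz  (b) Q = 2.965  (c) BW = 3293 Hz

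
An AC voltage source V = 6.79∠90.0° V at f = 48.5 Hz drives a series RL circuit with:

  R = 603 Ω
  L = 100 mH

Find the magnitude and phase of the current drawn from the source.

Step 1 — Angular frequency: ω = 2π·f = 2π·48.5 = 304.7 rad/s.
Step 2 — Component impedances:
  R: Z = R = 603 Ω
  L: Z = jωL = j·304.7·0.1 = 0 + j30.47 Ω
Step 3 — Series combination: Z_total = R + L = 603 + j30.47 Ω = 603.8∠2.9° Ω.
Step 4 — Source phasor: V = 6.79∠90.0° V = 0 + j6.79 V.
Step 5 — Ohm's law: I = V / Z_total = (0 + j6.79) / (603 + j30.47) = 0.0005676 + j0.01123 A.
Step 6 — Convert to polar: |I| = 0.01125 A, ∠I = 87.1°.

I = 0.01125∠87.1° A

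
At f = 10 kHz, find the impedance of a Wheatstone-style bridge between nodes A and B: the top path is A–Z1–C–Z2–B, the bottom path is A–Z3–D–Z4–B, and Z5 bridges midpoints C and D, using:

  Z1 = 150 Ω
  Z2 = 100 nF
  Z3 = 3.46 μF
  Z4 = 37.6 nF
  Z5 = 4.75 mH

Step 1 — Angular frequency: ω = 2π·f = 2π·1e+04 = 6.283e+04 rad/s.
Step 2 — Component impedances:
  Z1: Z = R = 150 Ω
  Z2: Z = 1/(jωC) = -j/(ω·C) = 0 - j159.2 Ω
  Z3: Z = 1/(jωC) = -j/(ω·C) = 0 - j4.6 Ω
  Z4: Z = 1/(jωC) = -j/(ω·C) = 0 - j423.3 Ω
  Z5: Z = jωL = j·6.283e+04·0.00475 = 0 + j298.5 Ω
Step 3 — Bridge requires nodal analysis (the Z5 bridge couples midpoints C and D, so the two paths cannot be reduced to a simple series/parallel combination). Setting node B to ground and injecting 1 A at node A, the 3-node admittance system at A, C, D solves to V_A = Z_AB = 74.25 - j97.68 Ω = 122.7∠-52.8° Ω.

Z = 74.25 - j97.68 Ω = 122.7∠-52.8° Ω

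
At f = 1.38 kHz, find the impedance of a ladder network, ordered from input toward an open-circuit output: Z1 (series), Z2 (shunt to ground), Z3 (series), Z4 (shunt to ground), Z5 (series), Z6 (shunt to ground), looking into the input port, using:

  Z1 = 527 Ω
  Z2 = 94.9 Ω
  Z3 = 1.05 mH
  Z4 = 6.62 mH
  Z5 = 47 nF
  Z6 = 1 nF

Step 1 — Angular frequency: ω = 2π·f = 2π·1380 = 8671 rad/s.
Step 2 — Component impedances:
  Z1: Z = R = 527 Ω
  Z2: Z = R = 94.9 Ω
  Z3: Z = jωL = j·8671·0.00105 = 0 + j9.104 Ω
  Z4: Z = jωL = j·8671·0.00662 = 0 + j57.4 Ω
  Z5: Z = 1/(jωC) = -j/(ω·C) = 0 - j2454 Ω
  Z6: Z = 1/(jωC) = -j/(ω·C) = 0 - j1.153e+05 Ω
Step 3 — Ladder network (open output): work backward from the far end, alternating series and parallel combinations. Z_in = 558.3 + j44.61 Ω = 560.1∠4.6° Ω.

Z = 558.3 + j44.61 Ω = 560.1∠4.6° Ω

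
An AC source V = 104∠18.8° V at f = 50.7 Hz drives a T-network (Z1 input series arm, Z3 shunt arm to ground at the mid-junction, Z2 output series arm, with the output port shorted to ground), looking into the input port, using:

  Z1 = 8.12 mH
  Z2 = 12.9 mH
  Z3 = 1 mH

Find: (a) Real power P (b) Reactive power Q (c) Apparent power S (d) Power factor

Step 1 — Angular frequency: ω = 2π·f = 2π·50.7 = 318.6 rad/s.
Step 2 — Component impedances:
  Z1: Z = jωL = j·318.6·0.00812 = 0 + j2.587 Ω
  Z2: Z = jωL = j·318.6·0.0129 = 0 + j4.109 Ω
  Z3: Z = jωL = j·318.6·0.001 = 0 + j0.3186 Ω
Step 3 — With the output port shorted to ground, the output series arm Z2 runs from the junction to ground; the shunt arm Z3 also runs from the junction to ground. They appear in parallel: Z3 || Z2 = 0 + j0.2956 Ω.
Step 4 — Series with input arm Z1: Z_in = Z1 + (Z3 || Z2) = 0 + j2.882 Ω = 2.882∠90.0° Ω.
Step 5 — Source phasor: V = 104∠18.8° V = 98.45 + j33.52 V.
Step 6 — Current: I = V / Z = 11.63 - j34.16 A = 36.08∠-71.2° A.
Step 7 — Complex power: S = V·I* = 0 + j3753 VA.
Step 8 — Real power: P = Re(S) = 0 W.
Step 9 — Reactive power: Q = Im(S) = 3753 VAR.
Step 10 — Apparent power: |S| = 3753 VA.
Step 11 — Power factor: PF = P/|S| = 0 (lagging).

(a) P = 0 W  (b) Q = 3753 VAR  (c) S = 3753 VA  (d) PF = 0 (lagging)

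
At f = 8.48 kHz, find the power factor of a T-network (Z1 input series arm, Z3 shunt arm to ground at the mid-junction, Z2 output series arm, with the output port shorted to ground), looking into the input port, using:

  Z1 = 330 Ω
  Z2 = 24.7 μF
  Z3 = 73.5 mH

Step 1 — Angular frequency: ω = 2π·f = 2π·8480 = 5.328e+04 rad/s.
Step 2 — Component impedances:
  Z1: Z = R = 330 Ω
  Z2: Z = 1/(jωC) = -j/(ω·C) = 0 - j0.7598 Ω
  Z3: Z = jωL = j·5.328e+04·0.0735 = 0 + j3916 Ω
Step 3 — With the output port shorted to ground, the output series arm Z2 runs from the junction to ground; the shunt arm Z3 also runs from the junction to ground. They appear in parallel: Z3 || Z2 = 0 - j0.76 Ω.
Step 4 — Series with input arm Z1: Z_in = Z1 + (Z3 || Z2) = 330 - j0.76 Ω = 330∠-0.1° Ω.
Step 5 — Power factor: PF = cos(φ) = Re(Z)/|Z| = 330/330 = 1.
Step 6 — Type: Im(Z) = -0.76 ⇒ leading (phase φ = -0.1°).

PF = 1 (leading, φ = -0.1°)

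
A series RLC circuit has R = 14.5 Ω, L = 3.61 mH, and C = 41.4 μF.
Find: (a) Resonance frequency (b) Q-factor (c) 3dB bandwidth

Step 1 — Resonance condition Im(Z)=0 gives ω₀ = 1/√(LC).
Step 2 — ω₀ = 1/√(0.00361·4.14e-05) = 2587 rad/s.
Step 3 — f₀ = ω₀/(2π) = 411.7 Hz.
Step 4 — Series Q: Q = ω₀L/R = 2587·0.00361/14.5 = 0.644.
Step 5 — 3dB bandwidth: Δω = ω₀/Q = 4017 rad/s; BW = Δω/(2π) = 639.3 Hz.

(a) f₀ = 411.7 Hz  (b) Q = 0.644  (c) BW = 639.3 Hz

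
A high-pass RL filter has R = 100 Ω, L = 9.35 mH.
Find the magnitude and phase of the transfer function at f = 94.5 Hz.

Step 1 — Angular frequency: ω = 2π·94.5 = 593.8 rad/s.
Step 2 — Transfer function: H(jω) = jωL/(R + jωL).
Step 3 — Numerator jωL = j·5.552; denominator R + jωL = 100 + j5.552.
Step 4 — H = 0.003073 + j0.05535.
Step 5 — Magnitude: |H| = 0.05543 (-25.1 dB); phase: φ = 86.8°.

|H| = 0.05543 (-25.1 dB), φ = 86.8°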